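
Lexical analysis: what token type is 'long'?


Pattern: reserved word
Type: KEYWORD


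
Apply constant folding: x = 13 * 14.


13 * 14 = 182 at compile time
Optimized: x = 182


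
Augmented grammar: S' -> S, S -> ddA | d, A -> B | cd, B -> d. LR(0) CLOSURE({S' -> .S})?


Start: S' -> .S
For each item with dot before a nonterminal B, add B -> .γ for every B-production
Closure: [S' -> .S, S -> .ddA, S -> .d]


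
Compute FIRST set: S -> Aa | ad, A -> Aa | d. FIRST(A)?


Per alternative of A: FIRST(Aa) = {d}; FIRST(d) = {d}
FIRST(A) = {d}


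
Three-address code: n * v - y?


Break into single-operator statements:
t1 = n * v
t2 = t1 - y


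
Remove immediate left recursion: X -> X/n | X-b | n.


Left-recursive alternatives: X/n, X-b; non-recursive: n
Introduce X': X -> nX', X' -> /nX' | -bX' | ε


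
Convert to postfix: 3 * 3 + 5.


Left to right (same or higher precedence on left)
Postfix: 3 3 * 5 +


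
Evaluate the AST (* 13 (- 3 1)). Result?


Evaluate inner: (- 3 1) = 2
Evaluate root: (* 13 2) = 26
Result: 26


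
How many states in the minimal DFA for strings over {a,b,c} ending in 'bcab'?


Track the longest suffix of input matching a prefix of 'bcab': 5 classes (prefixes of length 0..4)
Minimal DFA: 5 states


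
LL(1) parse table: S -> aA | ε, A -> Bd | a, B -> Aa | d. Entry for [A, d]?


For [A, d]: 'd' ∈ FIRST(Bd)
Entry: A -> Bd


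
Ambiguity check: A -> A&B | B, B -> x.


precedence layered via separate nonterminal B: deterministic
Unambiguous


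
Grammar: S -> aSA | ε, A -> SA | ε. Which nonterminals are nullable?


A nonterminal is nullable iff some alternative derives ε (directly, or every symbol in it is nullable)
Nullable: {A, S}


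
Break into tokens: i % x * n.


Scan left to right, longest-match per lexeme
Tokens: ID(i), OP(%), ID(x), OP(*), ID(n)


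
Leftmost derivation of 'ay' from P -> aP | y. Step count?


Derivation: P => aP => ay
Steps: 2


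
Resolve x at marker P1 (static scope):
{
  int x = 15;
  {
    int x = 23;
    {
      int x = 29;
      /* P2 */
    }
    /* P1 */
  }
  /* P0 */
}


x declared in the same block as P1
x = 23


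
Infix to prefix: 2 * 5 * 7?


left-to-right (same/higher precedence on left): tree is (* (* 2 5) 7)
Prefix: * * 2 5 7


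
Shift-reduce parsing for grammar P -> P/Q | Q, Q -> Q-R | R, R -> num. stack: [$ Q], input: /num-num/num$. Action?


lookahead ∉ {-} so Q won't extend; reduce P -> Q
Action: reduce (P -> Q)


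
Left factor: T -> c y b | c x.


Common prefix: 'c'
Factored: T -> c T', T' -> y b | x


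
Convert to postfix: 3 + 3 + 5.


Left to right (same or higher precedence on left)
Postfix: 3 3 + 5 +


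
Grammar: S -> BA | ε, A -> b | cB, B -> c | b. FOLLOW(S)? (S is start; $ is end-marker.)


$ ∈ FOLLOW(S). For each A -> αBβ: add FIRST(β)\{ε} to FOLLOW(B); if β nullable, add FOLLOW(A).
FOLLOW(S) = {$}


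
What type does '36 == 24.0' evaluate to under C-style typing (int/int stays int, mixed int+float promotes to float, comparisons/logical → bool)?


Operand types: int == float
Rule: comparison yields bool
Result type: bool


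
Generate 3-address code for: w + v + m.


Break into single-operator statements:
t1 = w + v
t2 = t1 + m


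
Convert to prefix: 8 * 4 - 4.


left-to-right (same/higher precedence on left): tree is (- (* 8 4) 4)
Prefix: - * 8 4 4


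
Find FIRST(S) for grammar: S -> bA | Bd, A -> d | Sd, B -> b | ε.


Per alternative of S: FIRST(bA) = {b}; FIRST(Bd) = {b, d}
FIRST(S) = {b, d}


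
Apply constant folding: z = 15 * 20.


15 * 20 = 300 at compile time
Optimized: z = 300


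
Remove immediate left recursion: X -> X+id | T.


Left-recursive alternatives: X+id; non-recursive: T
Introduce X': X -> TX', X' -> +idX' | ε


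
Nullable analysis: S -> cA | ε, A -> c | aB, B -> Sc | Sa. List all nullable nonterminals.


A nonterminal is nullable iff some alternative derives ε (directly, or every symbol in it is nullable)
Nullable: {S}


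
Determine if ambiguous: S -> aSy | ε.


balanced a^n…y^n: each string has a unique parse
Unambiguous


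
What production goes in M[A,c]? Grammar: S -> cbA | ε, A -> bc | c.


For [A, c]: 'c' ∈ FIRST(c)
Entry: A -> c


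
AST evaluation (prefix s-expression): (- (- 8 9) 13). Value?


Evaluate inner: (- 8 9) = -1
Evaluate root: (- -1 13) = -14
Result: -14


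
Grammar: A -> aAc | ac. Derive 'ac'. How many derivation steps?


Derivation: A => ac
Steps: 1


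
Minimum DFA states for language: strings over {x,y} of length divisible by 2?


Track length mod 2: states 0..1, accept at 0
Minimal DFA: 2 states


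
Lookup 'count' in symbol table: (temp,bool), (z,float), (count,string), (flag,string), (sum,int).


Lookup 'count' → type string


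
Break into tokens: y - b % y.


Scan left to right, longest-match per lexeme
Tokens: ID(y), OP(-), ID(b), OP(%), ID(y)


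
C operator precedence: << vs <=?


'<<' is shift (level 8); '<=' is relational (level 7)
Higher level binds tighter
'<<' has higher precedence than '<='


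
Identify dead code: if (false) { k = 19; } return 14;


condition is constant false, so the whole block is unreachable
Dead: 'if (false) { k = 19; }'


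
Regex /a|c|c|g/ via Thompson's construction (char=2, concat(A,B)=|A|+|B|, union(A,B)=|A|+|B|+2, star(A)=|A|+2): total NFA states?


Syntax tree has 4 char leaf(s), 3 union(s), 0 star(s)
chars contribute 4×2 = 8; each union adds +2; each star adds +2
Total: 8 + 6 + 0 = 14 states


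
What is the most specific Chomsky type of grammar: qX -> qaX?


LHS has context (more than one symbol) and |LHS| ≤ |RHS|
Classification: Type 1 (Context-Sensitive)


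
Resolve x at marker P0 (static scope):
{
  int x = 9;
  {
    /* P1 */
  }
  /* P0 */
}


x declared in the same block as P0
x = 9


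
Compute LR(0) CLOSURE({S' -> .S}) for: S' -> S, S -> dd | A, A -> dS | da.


Start: S' -> .S
For each item with dot before a nonterminal B, add B -> .γ for every B-production
Closure: [S' -> .S, S -> .dd, S -> .A, A -> .dS, A -> .da]


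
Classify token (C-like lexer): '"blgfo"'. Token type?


Pattern: double-quoted sequence
Type: STRING_LITERAL


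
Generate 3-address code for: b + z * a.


Break into single-operator statements:
t1 = z * a
t2 = b + t1


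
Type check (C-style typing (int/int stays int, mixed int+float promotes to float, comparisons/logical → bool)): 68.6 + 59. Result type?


Operand types: float + int
Rule: mixed int/float promotes to float; int/int stays int
Result type: float


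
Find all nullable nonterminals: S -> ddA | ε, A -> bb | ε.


A nonterminal is nullable iff some alternative derives ε (directly, or every symbol in it is nullable)
Nullable: {A, S}


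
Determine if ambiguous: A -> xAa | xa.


balanced x^n…a^n: each string has a unique parse
Unambiguous


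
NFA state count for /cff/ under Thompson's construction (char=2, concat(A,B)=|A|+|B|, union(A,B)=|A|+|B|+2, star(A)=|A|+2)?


Syntax tree has 3 char leaf(s), 0 union(s), 0 star(s)
chars contribute 3×2 = 6; each union adds +2; each star adds +2
Total: 6 + 0 + 0 = 6 states


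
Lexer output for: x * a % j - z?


Scan left to right, longest-match per lexeme
Tokens: ID(x), OP(*), ID(a), OP(%), ID(j), OP(-), ID(z)


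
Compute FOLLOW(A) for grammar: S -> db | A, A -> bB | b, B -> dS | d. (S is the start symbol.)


$ ∈ FOLLOW(S). For each A -> αBβ: add FIRST(β)\{ε} to FOLLOW(B); if β nullable, add FOLLOW(A).
FOLLOW(A) = {$}


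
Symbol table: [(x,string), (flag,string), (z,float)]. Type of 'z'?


Lookup 'z' → type float


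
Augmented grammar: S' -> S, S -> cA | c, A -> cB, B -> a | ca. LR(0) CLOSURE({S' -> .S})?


Start: S' -> .S
For each item with dot before a nonterminal B, add B -> .γ for every B-production
Closure: [S' -> .S, S -> .cA, S -> .c]


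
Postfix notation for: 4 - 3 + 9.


Left to right (same or higher precedence on left)
Postfix: 4 3 - 9 +


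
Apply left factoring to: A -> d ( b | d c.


Common prefix: 'd'
Factored: A -> d A', A' -> ( b | c


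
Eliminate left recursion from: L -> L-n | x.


Left-recursive alternatives: L-n; non-recursive: x
Introduce L': L -> xL', L' -> -nL' | ε


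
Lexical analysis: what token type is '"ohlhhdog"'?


Pattern: double-quoted sequence
Type: STRING_LITERAL


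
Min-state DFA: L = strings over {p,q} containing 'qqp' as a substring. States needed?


KMP-style automaton: 3 progress states + 1 absorbing accept = 4
Minimal DFA: 4 states


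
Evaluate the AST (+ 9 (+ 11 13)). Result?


Evaluate inner: (+ 11 13) = 24
Evaluate root: (+ 9 24) = 33
Result: 33


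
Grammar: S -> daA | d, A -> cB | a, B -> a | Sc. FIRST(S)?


Per alternative of S: FIRST(daA) = {d}; FIRST(d) = {d}
FIRST(S) = {d}


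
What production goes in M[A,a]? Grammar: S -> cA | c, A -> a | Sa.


For [A, a]: 'a' ∈ FIRST(a)
Entry: A -> a


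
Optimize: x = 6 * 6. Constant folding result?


6 * 6 = 36 at compile time
Optimized: x = 36


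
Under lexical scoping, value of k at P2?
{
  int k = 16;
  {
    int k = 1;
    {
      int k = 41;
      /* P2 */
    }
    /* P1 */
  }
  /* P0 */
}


k declared in the same block as P2
k = 41


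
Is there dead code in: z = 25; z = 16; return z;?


first assignment to z is overwritten before any read
Dead: 'z = 25'


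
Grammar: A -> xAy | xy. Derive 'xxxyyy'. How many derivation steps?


Derivation: A => xAy => xxAyy => xxxyyy
Steps: 3


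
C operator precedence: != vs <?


'<' is relational (level 7); '!=' is equality (level 6)
Higher level binds tighter
'<' has higher precedence than '!='


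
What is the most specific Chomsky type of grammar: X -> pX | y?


Right-linear: every RHS is a terminal or a terminal followed by one nonterminal
Classification: Type 3 (Regular)


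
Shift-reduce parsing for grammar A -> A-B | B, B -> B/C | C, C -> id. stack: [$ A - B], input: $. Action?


handle 'A-B' on top; lookahead ∈ FOLLOW(A) = {-, $}
Action: reduce (A -> A-B)


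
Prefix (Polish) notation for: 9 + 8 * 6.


'*' binds tighter: tree is (+ 9 (* 8 6))
Prefix: + 9 * 8 6


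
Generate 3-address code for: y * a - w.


Break into single-operator statements:
t1 = y * a
t2 = t1 - w


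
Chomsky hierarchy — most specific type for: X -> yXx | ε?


Single nonterminal LHS, but y^n x^n is not regular
Classification: Type 2 (Context-Free)


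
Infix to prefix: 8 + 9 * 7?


'*' binds tighter: tree is (+ 8 (* 9 7))
Prefix: + 8 * 9 7


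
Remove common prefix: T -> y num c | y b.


Common prefix: 'y'
Factored: T -> y T', T' -> num c | b


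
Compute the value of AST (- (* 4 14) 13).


Evaluate inner: (* 4 14) = 56
Evaluate root: (- 56 13) = 43
Result: 43


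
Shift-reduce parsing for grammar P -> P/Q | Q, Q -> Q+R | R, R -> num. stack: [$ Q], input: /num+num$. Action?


lookahead ∉ {+} so Q won't extend; reduce P -> Q
Action: reduce (P -> Q)


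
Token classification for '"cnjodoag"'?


Pattern: double-quoted sequence
Type: STRING_LITERAL


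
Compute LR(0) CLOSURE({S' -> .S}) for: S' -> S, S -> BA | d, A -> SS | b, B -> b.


Start: S' -> .S
For each item with dot before a nonterminal B, add B -> .γ for every B-production
Closure: [S' -> .S, S -> .BA, S -> .d, B -> .b]


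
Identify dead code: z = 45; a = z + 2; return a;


z is read by a's definition; a is returned
No dead code


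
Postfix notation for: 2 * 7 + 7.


Left to right (same or higher precedence on left)
Postfix: 2 7 * 7 +


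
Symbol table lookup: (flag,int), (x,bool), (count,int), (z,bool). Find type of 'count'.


Lookup 'count' → type int


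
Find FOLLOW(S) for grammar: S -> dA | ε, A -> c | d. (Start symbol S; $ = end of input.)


$ ∈ FOLLOW(S). For each A -> αBβ: add FIRST(β)\{ε} to FOLLOW(B); if β nullable, add FOLLOW(A).
FOLLOW(S) = {$}


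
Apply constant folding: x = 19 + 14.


19 + 14 = 33 at compile time
Optimized: x = 33


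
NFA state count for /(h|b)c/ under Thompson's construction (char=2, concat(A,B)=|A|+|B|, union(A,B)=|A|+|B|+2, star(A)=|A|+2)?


Syntax tree has 3 char leaf(s), 1 union(s), 0 star(s)
chars contribute 3×2 = 6; each union adds +2; each star adds +2
Total: 6 + 2 + 0 = 8 states


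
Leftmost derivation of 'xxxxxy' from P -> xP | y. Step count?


Derivation: P => xP => xxP => xxxP => xxxxP => xxxxxP => xxxxxy
Steps: 6


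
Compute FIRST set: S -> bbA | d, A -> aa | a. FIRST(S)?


Per alternative of S: FIRST(bbA) = {b}; FIRST(d) = {d}
FIRST(S) = {b, d}


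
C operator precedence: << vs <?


'<<' is shift (level 8); '<' is relational (level 7)
Higher level binds tighter
'<<' has higher precedence than '<'


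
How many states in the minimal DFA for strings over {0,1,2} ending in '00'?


Track the longest suffix of input matching a prefix of '00': 3 classes (prefixes of length 0..2)
Minimal DFA: 3 states


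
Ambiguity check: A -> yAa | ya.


balanced y^n…a^n: each string has a unique parse
Unambiguous


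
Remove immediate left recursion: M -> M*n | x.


Left-recursive alternatives: M*n; non-recursive: x
Introduce M': M -> xM', M' -> *nM' | ε


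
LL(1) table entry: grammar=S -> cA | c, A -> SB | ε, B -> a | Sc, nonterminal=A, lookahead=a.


For [A, a]: ε is nullable and 'a' ∈ FOLLOW(A)
Entry: A -> ε


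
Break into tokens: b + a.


Scan left to right, longest-match per lexeme
Tokens: ID(b), OP(+), ID(a)


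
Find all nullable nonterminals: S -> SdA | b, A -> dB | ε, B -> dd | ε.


A nonterminal is nullable iff some alternative derives ε (directly, or every symbol in it is nullable)
Nullable: {A, B}


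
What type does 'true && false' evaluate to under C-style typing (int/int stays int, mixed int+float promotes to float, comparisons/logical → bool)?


Operand types: bool && bool
Rule: logical operators take bool operands and yield bool
Result type: bool


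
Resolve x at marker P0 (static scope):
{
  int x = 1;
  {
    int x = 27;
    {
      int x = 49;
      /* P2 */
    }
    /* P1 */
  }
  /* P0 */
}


x declared in the same block as P0
x = 1


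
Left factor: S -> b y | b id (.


Common prefix: 'b'
Factored: S -> b S', S' -> y | id (


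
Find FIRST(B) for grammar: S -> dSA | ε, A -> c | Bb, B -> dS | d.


Per alternative of B: FIRST(dS) = {d}; FIRST(d) = {d}
FIRST(B) = {d}


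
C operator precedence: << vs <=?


'<<' is shift (level 8); '<=' is relational (level 7)
Higher level binds tighter
'<<' has higher precedence than '<='


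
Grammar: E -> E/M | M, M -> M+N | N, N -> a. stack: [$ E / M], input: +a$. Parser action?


'+' can extend M; shift to build M -> M+N
Action: shift


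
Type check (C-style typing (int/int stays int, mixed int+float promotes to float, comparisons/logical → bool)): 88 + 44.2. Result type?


Operand types: int + float
Rule: mixed int/float promotes to float; int/int stays int
Result type: float


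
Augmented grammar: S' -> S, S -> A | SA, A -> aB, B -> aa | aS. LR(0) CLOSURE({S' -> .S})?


Start: S' -> .S
For each item with dot before a nonterminal B, add B -> .γ for every B-production
Closure: [S' -> .S, S -> .A, S -> .SA, A -> .aB]


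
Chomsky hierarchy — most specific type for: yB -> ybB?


LHS has context (more than one symbol) and |LHS| ≤ |RHS|
Classification: Type 1 (Context-Sensitive)


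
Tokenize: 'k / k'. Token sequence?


Scan left to right, longest-match per lexeme
Tokens: ID(k), OP(/), ID(k)


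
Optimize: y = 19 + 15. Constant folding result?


19 + 15 = 34 at compile time
Optimized: y = 34


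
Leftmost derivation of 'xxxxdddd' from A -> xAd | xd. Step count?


Derivation: A => xAd => xxAdd => xxxAddd => xxxxdddd
Steps: 4


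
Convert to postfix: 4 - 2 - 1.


Left to right (same or higher precedence on left)
Postfix: 4 2 - 1 -


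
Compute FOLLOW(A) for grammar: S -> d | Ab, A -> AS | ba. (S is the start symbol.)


$ ∈ FOLLOW(S). For each A -> αBβ: add FIRST(β)\{ε} to FOLLOW(B); if β nullable, add FOLLOW(A).
FOLLOW(A) = {b, d}


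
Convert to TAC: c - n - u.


Break into single-operator statements:
t1 = c - n
t2 = t1 - u


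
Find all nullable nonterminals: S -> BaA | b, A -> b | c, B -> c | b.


A nonterminal is nullable iff some alternative derives ε (directly, or every symbol in it is nullable)
Nullable: {}


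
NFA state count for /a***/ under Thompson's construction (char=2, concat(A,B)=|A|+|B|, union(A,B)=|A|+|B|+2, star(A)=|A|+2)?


Syntax tree has 1 char leaf(s), 0 union(s), 3 star(s)
chars contribute 1×2 = 2; each union adds +2; each star adds +2
Total: 2 + 0 + 6 = 8 states


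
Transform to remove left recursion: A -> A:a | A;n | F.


Left-recursive alternatives: A:a, A;n; non-recursive: F
Introduce A': A -> FA', A' -> :aA' | ;nA' | ε


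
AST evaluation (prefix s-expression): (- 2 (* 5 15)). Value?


Evaluate inner: (* 5 15) = 75
Evaluate root: (- 2 75) = -73
Result: -73


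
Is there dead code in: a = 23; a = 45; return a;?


first assignment to a is overwritten before any read
Dead: 'a = 23'


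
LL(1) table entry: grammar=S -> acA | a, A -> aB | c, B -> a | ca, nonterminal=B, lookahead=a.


For [B, a]: 'a' ∈ FIRST(a)
Entry: B -> a


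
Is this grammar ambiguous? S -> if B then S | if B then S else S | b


dangling else: 'if B then if B then b else b' parses two ways
Ambiguous


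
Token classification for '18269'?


Pattern: digits only
Type: INTEGER_LITERAL


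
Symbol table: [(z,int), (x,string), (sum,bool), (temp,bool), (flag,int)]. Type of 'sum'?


Lookup 'sum' → type bool


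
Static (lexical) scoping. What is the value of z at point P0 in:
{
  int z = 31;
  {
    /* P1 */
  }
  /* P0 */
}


z declared in the same block as P0
z = 31


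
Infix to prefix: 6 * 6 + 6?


left-to-right (same/higher precedence on left): tree is (+ (* 6 6) 6)
Prefix: + * 6 6 6


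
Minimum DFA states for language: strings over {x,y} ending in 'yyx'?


Track the longest suffix of input matching a prefix of 'yyx': 4 classes (prefixes of length 0..3)
Minimal DFA: 4 states


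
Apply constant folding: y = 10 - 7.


10 - 7 = 3 at compile time
Optimized: y = 3


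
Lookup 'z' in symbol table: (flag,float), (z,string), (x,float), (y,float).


Lookup 'z' → type string


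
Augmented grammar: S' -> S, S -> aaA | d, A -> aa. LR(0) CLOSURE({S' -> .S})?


Start: S' -> .S
For each item with dot before a nonterminal B, add B -> .γ for every B-production
Closure: [S' -> .S, S -> .aaA, S -> .d]


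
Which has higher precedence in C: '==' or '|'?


'==' is equality (level 6); '|' is bitwise OR (level 3)
Higher level binds tighter
'==' has higher precedence than '|'


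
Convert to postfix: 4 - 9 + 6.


Left to right (same or higher precedence on left)
Postfix: 4 9 - 6 +


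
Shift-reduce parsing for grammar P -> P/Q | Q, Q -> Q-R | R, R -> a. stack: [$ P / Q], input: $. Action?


handle 'P/Q' on top; lookahead ∈ FOLLOW(P) = {/, $}
Action: reduce (P -> P/Q)


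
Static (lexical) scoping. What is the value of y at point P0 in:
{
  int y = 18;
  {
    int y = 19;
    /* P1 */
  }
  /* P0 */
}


y declared in the same block as P0
y = 18


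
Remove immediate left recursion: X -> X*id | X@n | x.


Left-recursive alternatives: X*id, X@n; non-recursive: x
Introduce X': X -> xX', X' -> *idX' | @nX' | ε


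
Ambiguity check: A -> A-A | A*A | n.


'n-n*n' has two parse trees (no precedence encoded between - and *)
Ambiguous


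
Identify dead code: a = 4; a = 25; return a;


first assignment to a is overwritten before any read
Dead: 'a = 4'


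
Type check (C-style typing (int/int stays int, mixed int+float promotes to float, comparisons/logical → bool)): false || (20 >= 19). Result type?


Operand types: bool || bool
Rule: logical operators take bool operands and yield bool
Result type: bool


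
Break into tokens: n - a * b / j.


Scan left to right, longest-match per lexeme
Tokens: ID(n), OP(-), ID(a), OP(*), ID(b), OP(/), ID(j)


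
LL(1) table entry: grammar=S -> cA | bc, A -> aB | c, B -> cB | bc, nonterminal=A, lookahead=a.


For [A, a]: 'a' ∈ FIRST(aB)
Entry: A -> aB


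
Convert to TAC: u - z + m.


Break into single-operator statements:
t1 = u - z
t2 = t1 + m


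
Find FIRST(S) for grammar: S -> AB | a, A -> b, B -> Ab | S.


Per alternative of S: FIRST(AB) = {b}; FIRST(a) = {a}
FIRST(S) = {a, b}


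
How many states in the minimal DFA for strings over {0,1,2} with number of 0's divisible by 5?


Track (count of 0) mod 5: states 0..4, accept at 0
Minimal DFA: 5 states


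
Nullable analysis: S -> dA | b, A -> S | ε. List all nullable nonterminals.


A nonterminal is nullable iff some alternative derives ε (directly, or every symbol in it is nullable)
Nullable: {A}


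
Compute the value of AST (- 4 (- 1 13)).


Evaluate inner: (- 1 13) = -12
Evaluate root: (- 4 -12) = 16
Result: 16


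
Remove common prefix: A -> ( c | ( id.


Common prefix: '('
Factored: A -> ( A', A' -> c | id


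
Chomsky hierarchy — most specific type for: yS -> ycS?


LHS has context (more than one symbol) and |LHS| ≤ |RHS|
Classification: Type 1 (Context-Sensitive)


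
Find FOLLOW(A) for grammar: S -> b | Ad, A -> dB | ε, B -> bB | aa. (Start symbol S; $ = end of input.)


$ ∈ FOLLOW(S). For each A -> αBβ: add FIRST(β)\{ε} to FOLLOW(B); if β nullable, add FOLLOW(A).
FOLLOW(A) = {d}


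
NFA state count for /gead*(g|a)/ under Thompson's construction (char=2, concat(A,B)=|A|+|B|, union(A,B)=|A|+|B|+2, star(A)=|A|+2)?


Syntax tree has 6 char leaf(s), 1 union(s), 1 star(s)
chars contribute 6×2 = 12; each union adds +2; each star adds +2
Total: 12 + 2 + 2 = 16 states


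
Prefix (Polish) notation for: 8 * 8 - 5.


left-to-right (same/higher precedence on left): tree is (- (* 8 8) 5)
Prefix: - * 8 8 5


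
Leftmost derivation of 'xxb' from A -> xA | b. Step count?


Derivation: A => xA => xxA => xxb
Steps: 3


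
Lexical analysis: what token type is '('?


Pattern: delimiter/punctuation
Type: PUNCTUATION


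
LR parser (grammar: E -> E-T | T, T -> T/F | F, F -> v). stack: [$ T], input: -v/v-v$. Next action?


lookahead ∉ {/} so T won't extend; reduce E -> T
Action: reduce (E -> T)


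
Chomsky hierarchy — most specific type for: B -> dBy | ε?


Single nonterminal LHS, but d^n y^n is not regular
Classification: Type 2 (Context-Free)


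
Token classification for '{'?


Pattern: delimiter/punctuation
Type: PUNCTUATION


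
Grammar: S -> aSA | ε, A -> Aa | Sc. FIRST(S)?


Per alternative of S: FIRST(aSA) = {a}; FIRST(ε) = {ε}
FIRST(S) = {a, ε}


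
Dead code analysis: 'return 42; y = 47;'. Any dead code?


statement follows a return and is unreachable
Dead: 'y = 47'


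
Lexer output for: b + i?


Scan left to right, longest-match per lexeme
Tokens: ID(b), OP(+), ID(i)


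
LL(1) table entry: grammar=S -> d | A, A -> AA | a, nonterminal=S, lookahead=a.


For [S, a]: 'a' ∈ FIRST(A)
Entry: S -> A


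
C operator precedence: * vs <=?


'*' is multiplicative (level 10); '<=' is relational (level 7)
Higher level binds tighter
'*' has higher precedence than '<='


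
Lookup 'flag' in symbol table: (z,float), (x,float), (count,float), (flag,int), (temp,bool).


Lookup 'flag' → type int


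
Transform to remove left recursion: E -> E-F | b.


Left-recursive alternatives: E-F; non-recursive: b
Introduce E': E -> bE', E' -> -FE' | ε


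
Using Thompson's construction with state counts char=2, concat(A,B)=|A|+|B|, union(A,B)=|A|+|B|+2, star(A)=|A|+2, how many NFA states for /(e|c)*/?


Syntax tree has 2 char leaf(s), 1 union(s), 1 star(s)
chars contribute 2×2 = 4; each union adds +2; each star adds +2
Total: 4 + 2 + 2 = 8 states


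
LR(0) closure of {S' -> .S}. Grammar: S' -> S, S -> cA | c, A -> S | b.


Start: S' -> .S
For each item with dot before a nonterminal B, add B -> .γ for every B-production
Closure: [S' -> .S, S -> .cA, S -> .c]


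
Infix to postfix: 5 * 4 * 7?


Left to right (same or higher precedence on left)
Postfix: 5 4 * 7 *


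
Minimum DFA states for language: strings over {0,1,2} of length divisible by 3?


Track length mod 3: states 0..2, accept at 0
Minimal DFA: 3 states


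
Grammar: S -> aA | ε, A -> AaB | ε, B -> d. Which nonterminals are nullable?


A nonterminal is nullable iff some alternative derives ε (directly, or every symbol in it is nullable)
Nullable: {A, S}


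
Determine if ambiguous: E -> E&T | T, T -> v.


precedence layered via separate nonterminal T: deterministic
Unambiguous


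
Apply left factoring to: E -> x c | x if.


Common prefix: 'x'
Factored: E -> x E', E' -> c | if


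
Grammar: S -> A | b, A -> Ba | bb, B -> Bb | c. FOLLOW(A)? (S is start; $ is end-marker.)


$ ∈ FOLLOW(S). For each A -> αBβ: add FIRST(β)\{ε} to FOLLOW(B); if β nullable, add FOLLOW(A).
FOLLOW(A) = {$}


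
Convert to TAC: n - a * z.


Break into single-operator statements:
t1 = a * z
t2 = n - t1


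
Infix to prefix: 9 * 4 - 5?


left-to-right (same/higher precedence on left): tree is (- (* 9 4) 5)
Prefix: - * 9 4 5


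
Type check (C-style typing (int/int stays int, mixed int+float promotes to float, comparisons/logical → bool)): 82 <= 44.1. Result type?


Operand types: int <= float
Rule: comparison yields bool
Result type: bool


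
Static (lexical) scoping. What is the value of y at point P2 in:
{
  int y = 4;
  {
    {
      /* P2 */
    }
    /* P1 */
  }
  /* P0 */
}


P2's block does not declare y; resolves to the enclosing declaration at depth 0
y = 4


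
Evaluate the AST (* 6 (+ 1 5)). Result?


Evaluate inner: (+ 1 5) = 6
Evaluate root: (* 6 6) = 36
Result: 36


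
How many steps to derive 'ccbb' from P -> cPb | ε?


Derivation: P => cPb => ccPbb => ccbb
Steps: 3


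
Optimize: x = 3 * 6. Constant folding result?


3 * 6 = 18 at compile time
Optimized: x = 18


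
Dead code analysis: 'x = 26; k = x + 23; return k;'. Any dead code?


x is read by k's definition; k is returned
No dead code


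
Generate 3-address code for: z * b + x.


Break into single-operator statements:
t1 = z * b
t2 = t1 + x


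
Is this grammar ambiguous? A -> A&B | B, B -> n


precedence layered via separate nonterminal B: deterministic
Unambiguous


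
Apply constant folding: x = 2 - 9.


2 - 9 = -7 at compile time
Optimized: x = -7


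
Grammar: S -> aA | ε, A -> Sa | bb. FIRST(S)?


Per alternative of S: FIRST(aA) = {a}; FIRST(ε) = {ε}
FIRST(S) = {a, ε}


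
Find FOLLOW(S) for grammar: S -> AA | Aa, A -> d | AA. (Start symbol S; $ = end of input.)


$ ∈ FOLLOW(S). For each A -> αBβ: add FIRST(β)\{ε} to FOLLOW(B); if β nullable, add FOLLOW(A).
FOLLOW(S) = {$}


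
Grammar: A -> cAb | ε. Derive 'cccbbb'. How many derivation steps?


Derivation: A => cAb => ccAbb => cccAbbb => cccbbb
Steps: 4


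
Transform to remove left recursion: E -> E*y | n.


Left-recursive alternatives: E*y; non-recursive: n
Introduce E': E -> nE', E' -> *yE' | ε


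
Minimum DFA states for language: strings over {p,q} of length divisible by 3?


Track length mod 3: states 0..2, accept at 0
Minimal DFA: 3 states


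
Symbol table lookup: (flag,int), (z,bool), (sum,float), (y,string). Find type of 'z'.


Lookup 'z' → type bool


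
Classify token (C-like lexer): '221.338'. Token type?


Pattern: digits with a decimal point
Type: FLOAT_LITERAL


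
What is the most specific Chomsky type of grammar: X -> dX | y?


Right-linear: every RHS is a terminal or a terminal followed by one nonterminal
Classification: Type 3 (Regular)


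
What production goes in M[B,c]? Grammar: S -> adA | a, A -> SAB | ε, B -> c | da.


For [B, c]: 'c' ∈ FIRST(c)
Entry: B -> c


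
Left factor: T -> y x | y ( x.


Common prefix: 'y'
Factored: T -> y T', T' -> x | ( x


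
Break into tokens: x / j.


Scan left to right, longest-match per lexeme
Tokens: ID(x), OP(/), ID(j)


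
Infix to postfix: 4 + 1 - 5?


Left to right (same or higher precedence on left)
Postfix: 4 1 + 5 -


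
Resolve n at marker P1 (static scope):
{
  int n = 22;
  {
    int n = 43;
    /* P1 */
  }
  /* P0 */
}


n declared in the same block as P1
n = 43


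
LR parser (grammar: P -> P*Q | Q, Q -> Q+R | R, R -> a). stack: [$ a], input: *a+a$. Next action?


'a' on top is the handle for R -> a
Action: reduce (R -> a)


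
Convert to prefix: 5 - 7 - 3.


left-to-right (same/higher precedence on left): tree is (- (- 5 7) 3)
Prefix: - - 5 7 3


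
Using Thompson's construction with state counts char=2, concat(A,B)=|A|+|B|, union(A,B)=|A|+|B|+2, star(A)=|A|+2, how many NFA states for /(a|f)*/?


Syntax tree has 2 char leaf(s), 1 union(s), 1 star(s)
chars contribute 2×2 = 4; each union adds +2; each star adds +2
Total: 4 + 2 + 2 = 8 states


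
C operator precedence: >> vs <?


'>>' is shift (level 8); '<' is relational (level 7)
Higher level binds tighter
'>>' has higher precedence than '<'


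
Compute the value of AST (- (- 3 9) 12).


Evaluate inner: (- 3 9) = -6
Evaluate root: (- -6 12) = -18
Result: -18


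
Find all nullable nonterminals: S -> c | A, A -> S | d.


A nonterminal is nullable iff some alternative derives ε (directly, or every symbol in it is nullable)
Nullable: {}


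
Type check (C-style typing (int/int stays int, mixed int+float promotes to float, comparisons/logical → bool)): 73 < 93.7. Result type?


Operand types: int < float
Rule: comparison yields bool
Result type: bool


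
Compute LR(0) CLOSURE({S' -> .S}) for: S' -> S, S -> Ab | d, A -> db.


Start: S' -> .S
For each item with dot before a nonterminal B, add B -> .γ for every B-production
Closure: [S' -> .S, S -> .Ab, S -> .d, A -> .db]


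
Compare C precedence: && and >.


'>' is relational (level 7); '&&' is logical AND (level 2)
Higher level binds tighter
'>' has higher precedence than '&&'


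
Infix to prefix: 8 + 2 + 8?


left-to-right (same/higher precedence on left): tree is (+ (+ 8 2) 8)
Prefix: + + 8 2 8


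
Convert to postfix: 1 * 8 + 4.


Left to right (same or higher precedence on left)
Postfix: 1 8 * 4 +


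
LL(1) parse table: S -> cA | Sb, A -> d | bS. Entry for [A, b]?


For [A, b]: 'b' ∈ FIRST(bS)
Entry: A -> bS


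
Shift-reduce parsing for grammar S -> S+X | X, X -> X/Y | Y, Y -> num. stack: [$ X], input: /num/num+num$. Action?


shift '/' to continue X -> X/Y
Action: shift


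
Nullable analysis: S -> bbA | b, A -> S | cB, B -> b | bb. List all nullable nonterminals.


A nonterminal is nullable iff some alternative derives ε (directly, or every symbol in it is nullable)
Nullable: {}


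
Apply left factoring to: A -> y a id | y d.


Common prefix: 'y'
Factored: A -> y A', A' -> a id | d


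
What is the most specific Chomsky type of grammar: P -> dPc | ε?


Single nonterminal LHS, but d^n c^n is not regular
Classification: Type 2 (Context-Free)


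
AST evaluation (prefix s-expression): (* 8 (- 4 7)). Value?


Evaluate inner: (- 4 7) = -3
Evaluate root: (* 8 -3) = -24
Result: -24


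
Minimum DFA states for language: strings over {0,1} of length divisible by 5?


Track length mod 5: states 0..4, accept at 0
Minimal DFA: 5 states


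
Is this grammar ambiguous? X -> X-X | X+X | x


'x-x+x' has two parse trees (no precedence encoded between - and +)
Ambiguous


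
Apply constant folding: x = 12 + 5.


12 + 5 = 17 at compile time
Optimized: x = 17


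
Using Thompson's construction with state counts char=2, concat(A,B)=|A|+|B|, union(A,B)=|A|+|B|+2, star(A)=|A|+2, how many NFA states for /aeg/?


Syntax tree has 3 char leaf(s), 0 union(s), 0 star(s)
chars contribute 3×2 = 6; each union adds +2; each star adds +2
Total: 6 + 0 + 0 = 6 states


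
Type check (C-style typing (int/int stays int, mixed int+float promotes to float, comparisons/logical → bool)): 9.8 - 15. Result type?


Operand types: float - int
Rule: mixed int/float promotes to float; int/int stays int
Result type: float


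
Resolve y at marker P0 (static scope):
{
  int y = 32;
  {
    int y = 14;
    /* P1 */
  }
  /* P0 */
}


y declared in the same block as P0
y = 32


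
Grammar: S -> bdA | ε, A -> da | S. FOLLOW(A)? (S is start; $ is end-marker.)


$ ∈ FOLLOW(S). For each A -> αBβ: add FIRST(β)\{ε} to FOLLOW(B); if β nullable, add FOLLOW(A).
FOLLOW(A) = {$}


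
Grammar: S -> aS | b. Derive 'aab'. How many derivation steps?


Derivation: S => aS => aaS => aab
Steps: 3


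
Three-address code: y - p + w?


Break into single-operator statements:
t1 = y - p
t2 = t1 + w


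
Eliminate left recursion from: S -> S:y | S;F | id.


Left-recursive alternatives: S:y, S;F; non-recursive: id
Introduce S': S -> idS', S' -> :yS' | ;FS' | ε


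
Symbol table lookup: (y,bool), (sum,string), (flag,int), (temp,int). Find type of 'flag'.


Lookup 'flag' → type int


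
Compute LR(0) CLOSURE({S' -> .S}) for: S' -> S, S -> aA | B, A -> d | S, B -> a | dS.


Start: S' -> .S
For each item with dot before a nonterminal B, add B -> .γ for every B-production
Closure: [S' -> .S, S -> .aA, S -> .B, B -> .a, B -> .dS]


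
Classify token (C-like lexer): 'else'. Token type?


Pattern: reserved word
Type: KEYWORD


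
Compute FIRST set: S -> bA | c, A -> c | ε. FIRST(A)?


Per alternative of A: FIRST(c) = {c}; FIRST(ε) = {ε}
FIRST(A) = {c, ε}


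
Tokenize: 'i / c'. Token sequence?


Scan left to right, longest-match per lexeme
Tokens: ID(i), OP(/), ID(c)


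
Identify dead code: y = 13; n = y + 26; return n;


y is read by n's definition; n is returned
No dead code


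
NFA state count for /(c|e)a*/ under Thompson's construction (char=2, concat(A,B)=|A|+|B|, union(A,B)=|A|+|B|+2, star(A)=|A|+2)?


Syntax tree has 3 char leaf(s), 1 union(s), 1 star(s)
chars contribute 3×2 = 6; each union adds +2; each star adds +2
Total: 6 + 2 + 2 = 10 states


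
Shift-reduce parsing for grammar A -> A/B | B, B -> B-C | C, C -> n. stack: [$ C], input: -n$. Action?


'C' (not preceded by B-) is the handle for B -> C
Action: reduce (B -> C)


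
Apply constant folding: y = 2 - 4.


2 - 4 = -2 at compile time
Optimized: y = -2


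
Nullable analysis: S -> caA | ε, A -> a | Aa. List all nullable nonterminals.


A nonterminal is nullable iff some alternative derives ε (directly, or every symbol in it is nullable)
Nullable: {S}


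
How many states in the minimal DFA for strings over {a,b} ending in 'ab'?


Track the longest suffix of input matching a prefix of 'ab': 3 classes (prefixes of length 0..2)
Minimal DFA: 3 states


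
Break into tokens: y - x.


Scan left to right, longest-match per lexeme
Tokens: ID(y), OP(-), ID(x)


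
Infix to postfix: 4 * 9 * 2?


Left to right (same or higher precedence on left)
Postfix: 4 9 * 2 *


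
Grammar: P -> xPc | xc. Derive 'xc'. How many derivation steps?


Derivation: P => xc
Steps: 1


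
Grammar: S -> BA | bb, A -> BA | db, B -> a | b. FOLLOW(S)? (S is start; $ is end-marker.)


$ ∈ FOLLOW(S). For each A -> αBβ: add FIRST(β)\{ε} to FOLLOW(B); if β nullable, add FOLLOW(A).
FOLLOW(S) = {$}


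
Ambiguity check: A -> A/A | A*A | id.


'id/id*id' has two parse trees (no precedence encoded between / and *)
Ambiguous


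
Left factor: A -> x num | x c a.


Common prefix: 'x'
Factored: A -> x A', A' -> num | c a


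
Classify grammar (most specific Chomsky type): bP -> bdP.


LHS has context (more than one symbol) and |LHS| ≤ |RHS|
Classification: Type 1 (Context-Sensitive)


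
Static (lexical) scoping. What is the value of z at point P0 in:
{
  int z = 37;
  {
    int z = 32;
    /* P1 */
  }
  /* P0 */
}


z declared in the same block as P0
z = 37


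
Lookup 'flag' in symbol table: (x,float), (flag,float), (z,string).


Lookup 'flag' → type float


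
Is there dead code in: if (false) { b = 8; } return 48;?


condition is constant false, so the whole block is unreachable
Dead: 'if (false) { b = 8; }'


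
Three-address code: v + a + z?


Break into single-operator statements:
t1 = v + a
t2 = t1 + z


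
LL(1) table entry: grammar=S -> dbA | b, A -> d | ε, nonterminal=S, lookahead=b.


For [S, b]: 'b' ∈ FIRST(b)
Entry: S -> b


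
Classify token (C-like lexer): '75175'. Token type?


Pattern: digits only
Type: INTEGER_LITERAL


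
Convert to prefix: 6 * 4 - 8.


left-to-right (same/higher precedence on left): tree is (- (* 6 4) 8)
Prefix: - * 6 4 8


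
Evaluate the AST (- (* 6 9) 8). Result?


Evaluate inner: (* 6 9) = 54
Evaluate root: (- 54 8) = 46
Result: 46


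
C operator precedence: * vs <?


'*' is multiplicative (level 10); '<' is relational (level 7)
Higher level binds tighter
'*' has higher precedence than '<'


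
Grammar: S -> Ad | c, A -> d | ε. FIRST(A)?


Per alternative of A: FIRST(d) = {d}; FIRST(ε) = {ε}
FIRST(A) = {d, ε}


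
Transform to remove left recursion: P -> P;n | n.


Left-recursive alternatives: P;n; non-recursive: n
Introduce P': P -> nP', P' -> ;nP' | ε


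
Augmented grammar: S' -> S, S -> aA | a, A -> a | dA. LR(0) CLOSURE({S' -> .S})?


Start: S' -> .S
For each item with dot before a nonterminal B, add B -> .γ for every B-production
Closure: [S' -> .S, S -> .aA, S -> .a]


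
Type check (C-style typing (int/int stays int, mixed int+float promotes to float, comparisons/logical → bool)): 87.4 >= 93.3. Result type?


Operand types: float >= float
Rule: comparison yields bool
Result type: bool


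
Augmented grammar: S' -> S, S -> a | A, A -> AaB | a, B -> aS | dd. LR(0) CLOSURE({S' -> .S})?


Start: S' -> .S
For each item with dot before a nonterminal B, add B -> .γ for every B-production
Closure: [S' -> .S, S -> .a, S -> .A, A -> .AaB, A -> .a]


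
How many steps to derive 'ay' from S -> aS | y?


Derivation: S => aS => ay
Steps: 2


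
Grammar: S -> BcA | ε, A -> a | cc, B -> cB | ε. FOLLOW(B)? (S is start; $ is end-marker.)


$ ∈ FOLLOW(S). For each A -> αBβ: add FIRST(β)\{ε} to FOLLOW(B); if β nullable, add FOLLOW(A).
FOLLOW(B) = {c}


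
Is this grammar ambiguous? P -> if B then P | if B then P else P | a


dangling else: 'if B then if B then a else a' parses two ways
Ambiguous


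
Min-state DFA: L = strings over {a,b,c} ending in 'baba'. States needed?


Track the longest suffix of input matching a prefix of 'baba': 5 classes (prefixes of length 0..4)
Minimal DFA: 5 states


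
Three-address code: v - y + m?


Break into single-operator statements:
t1 = v - y
t2 = t1 + m


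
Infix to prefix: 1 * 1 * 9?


left-to-right (same/higher precedence on left): tree is (* (* 1 1) 9)
Prefix: * * 1 1 9


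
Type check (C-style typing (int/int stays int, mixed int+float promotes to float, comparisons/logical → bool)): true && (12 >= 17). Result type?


Operand types: bool && bool
Rule: logical operators take bool operands and yield bool
Result type: bool
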